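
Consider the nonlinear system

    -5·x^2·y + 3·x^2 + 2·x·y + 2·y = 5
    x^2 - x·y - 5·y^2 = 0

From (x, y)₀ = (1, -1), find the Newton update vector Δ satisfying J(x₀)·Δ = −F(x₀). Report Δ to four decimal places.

At (1, -1): F = (-1.0000, -3.0000).
Jacobian J = [[-10·x·y + 6·x + 2·y, -5·x^2 + 2·x + 2], [2·x - y, -x - 10·y]].
At the point, J = [[14.0000, -1.0000], [3.0000, 9.0000]] (det J = 129.0000).
Solving J·Δ = −F gives Δ = (0.0930, 0.3023).

(0.0930, 0.3023)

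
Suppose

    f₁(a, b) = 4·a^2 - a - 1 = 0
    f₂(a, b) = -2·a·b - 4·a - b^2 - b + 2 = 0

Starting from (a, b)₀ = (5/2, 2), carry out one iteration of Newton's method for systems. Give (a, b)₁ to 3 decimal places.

At (5/2, 2): F = (21.500, -24.000).
Jacobian J = [[8·a - 1, 0], [-2·b - 4, -2·a - 2·b - 1]].
At the point, J = [[19.000, 0.000], [-8.000, -10.000]] (det J = -190.000).
Solving J·Δ = −F gives Δ = (-1.132, -1.495).
Then the next iterate is (a, b)₁ = (1.368, 0.505).

(1.368, 0.505)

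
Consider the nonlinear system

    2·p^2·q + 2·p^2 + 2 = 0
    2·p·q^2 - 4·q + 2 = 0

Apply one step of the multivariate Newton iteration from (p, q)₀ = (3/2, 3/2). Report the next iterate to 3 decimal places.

At (3/2, 3/2): F = (13.250, 2.750).
Jacobian J = [[4·p·q + 4·p, 2·p^2], [2·q^2, 4·p·q - 4]].
At the point, J = [[15.000, 4.500], [4.500, 5.000]] (det J = 54.750).
Solving J·Δ = −F gives Δ = (-0.984, 0.336).
Then the next iterate is (p, q)₁ = (0.516, 1.836).

(0.516, 1.836)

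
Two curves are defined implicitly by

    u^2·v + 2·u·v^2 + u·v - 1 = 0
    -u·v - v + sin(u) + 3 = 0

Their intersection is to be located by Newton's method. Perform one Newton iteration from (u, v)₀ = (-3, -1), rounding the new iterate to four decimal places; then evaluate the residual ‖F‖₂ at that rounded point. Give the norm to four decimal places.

At (-3, -1): F = (-13.0000, 0.858880).
Jacobian J = [[2·u·v + 2·v^2 + v, u^2 + 4·u·v + u], [-v + cos(u), -u - 1]].
At the point, J = [[7.0000, 18.0000], [0.010008, 2.0000]] (det J = 13.819865).
Solving J·Δ = −F gives Δ = (3.0000, -0.4445).
Then the next iterate is (u, v)₁ = (0.0000, -1.4445).
Re-evaluating at (0.0000, -1.4445): F = (-1.0000, 4.4445), so ‖F‖₂ = 4.5556.

4.5556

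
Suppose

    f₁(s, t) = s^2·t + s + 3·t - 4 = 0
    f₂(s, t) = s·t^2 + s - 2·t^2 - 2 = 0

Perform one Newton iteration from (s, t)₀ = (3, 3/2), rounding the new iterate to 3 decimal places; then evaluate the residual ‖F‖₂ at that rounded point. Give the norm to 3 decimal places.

At (3, 3/2): F = (17.000, 3.250).
Jacobian J = [[2·s·t + 1, s^2 + 3], [t^2 + 1, 2·s·t - 4·t]].
At the point, J = [[10.000, 12.000], [3.250, 3.000]] (det J = -9.000).
Solving J·Δ = −F gives Δ = (1.333, -2.528).
Then the next iterate is (s, t)₁ = (4.333, -1.028).
Re-evaluating at (4.333, -1.028): F = (-22.05159, 4.79848), so ‖F‖₂ = 22.568.

22.568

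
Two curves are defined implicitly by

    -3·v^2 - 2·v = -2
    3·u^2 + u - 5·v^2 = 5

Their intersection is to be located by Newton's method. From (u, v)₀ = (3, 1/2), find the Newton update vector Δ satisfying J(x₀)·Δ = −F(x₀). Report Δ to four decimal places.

At (3, 1/2): F = (0.2500, 23.7500).
Jacobian J = [[0, -6·v - 2], [6·u + 1, -10·v]].
At the point, J = [[0.0000, -5.0000], [19.0000, -5.0000]] (det J = 95.0000).
Solving J·Δ = −F gives Δ = (-1.2368, 0.0500).

(-1.2368, 0.0500)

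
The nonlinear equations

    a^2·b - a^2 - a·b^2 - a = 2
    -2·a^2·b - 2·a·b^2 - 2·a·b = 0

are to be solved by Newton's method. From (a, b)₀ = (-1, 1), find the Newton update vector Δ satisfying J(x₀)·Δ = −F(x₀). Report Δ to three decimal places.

At (-1, 1): F = (0.000, 2.000).
Jacobian J = [[2·a·b - 2·a - b^2 - 1, a^2 - 2·a·b], [-4·a·b - 2·b^2 - 2·b, -2·a^2 - 4·a·b - 2·a]].
At the point, J = [[-2.000, 3.000], [0.000, 4.000]] (det J = -8.000).
Solving J·Δ = −F gives Δ = (-0.750, -0.500).

(-0.750, -0.500)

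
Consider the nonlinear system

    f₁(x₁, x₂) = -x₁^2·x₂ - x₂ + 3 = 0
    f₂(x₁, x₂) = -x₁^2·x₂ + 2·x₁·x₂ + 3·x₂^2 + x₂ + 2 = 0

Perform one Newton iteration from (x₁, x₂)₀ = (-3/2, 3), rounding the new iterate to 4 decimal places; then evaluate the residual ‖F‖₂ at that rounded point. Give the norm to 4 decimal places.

4.5584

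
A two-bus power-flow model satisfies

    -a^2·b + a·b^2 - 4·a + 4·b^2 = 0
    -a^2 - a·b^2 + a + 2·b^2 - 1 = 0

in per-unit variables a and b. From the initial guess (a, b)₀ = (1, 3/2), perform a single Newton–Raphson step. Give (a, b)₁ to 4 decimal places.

(1.0080, 1.0920)

At (1, 3/2): F = (5.7500, 1.2500).
Jacobian J = [[-2·a·b + b^2 - 4, -a^2 + 2·a·b + 8·b], [-2·a - b^2 + 1, -2·a·b + 4·b]].
At the point, J = [[-4.7500, 14.0000], [-3.2500, 3.0000]] (det J = 31.2500).
Solving J·Δ = −F gives Δ = (0.0080, -0.4080).
Then the next iterate is (a, b)₁ = (1.0080, 1.0920).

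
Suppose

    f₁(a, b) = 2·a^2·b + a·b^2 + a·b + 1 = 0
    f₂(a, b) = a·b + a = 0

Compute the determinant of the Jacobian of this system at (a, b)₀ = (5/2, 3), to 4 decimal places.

J = [[4·a·b + b^2 + b, 2·a^2 + 2·a·b + a], [b + 1, a]].
At the point, J = [[42.0000, 30.0000], [4.0000, 2.5000]].
det J = -15.0000.

-15.0000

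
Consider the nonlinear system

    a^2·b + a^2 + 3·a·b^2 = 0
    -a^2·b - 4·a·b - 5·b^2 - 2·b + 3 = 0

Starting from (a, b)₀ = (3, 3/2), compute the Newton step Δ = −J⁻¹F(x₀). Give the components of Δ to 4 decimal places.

(-0.2984, -1.0072)

At (3, 3/2): F = (42.7500, -42.7500).
Jacobian J = [[2·a·b + 2·a + 3·b^2, a^2 + 6·a·b], [-2·a·b - 4·b, -a^2 - 4·a - 10·b - 2]].
At the point, J = [[21.7500, 36.0000], [-15.0000, -38.0000]] (det J = -286.5000).
Solving J·Δ = −F gives Δ = (-0.2984, -1.0072).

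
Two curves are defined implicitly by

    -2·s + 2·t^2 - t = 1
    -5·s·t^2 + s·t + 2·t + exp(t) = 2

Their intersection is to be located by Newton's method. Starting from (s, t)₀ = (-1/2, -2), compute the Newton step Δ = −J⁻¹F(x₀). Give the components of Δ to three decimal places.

(-0.206, 1.157)

At (-1/2, -2): F = (10.000, 5.13534).
Jacobian J = [[-2, 4·t - 1], [-5·t^2 + t, -10·s·t + s + exp(t) + 2]].
At the point, J = [[-2.000, -9.000], [-22.000, -8.36466]] (det J = -181.27067).
Solving J·Δ = −F gives Δ = (-0.206, 1.157).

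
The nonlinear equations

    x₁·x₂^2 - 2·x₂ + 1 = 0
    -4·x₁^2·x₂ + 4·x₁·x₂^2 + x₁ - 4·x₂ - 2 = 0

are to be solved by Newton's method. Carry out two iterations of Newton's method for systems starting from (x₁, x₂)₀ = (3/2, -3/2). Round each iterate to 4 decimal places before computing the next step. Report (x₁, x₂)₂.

(2.9331, 0.3177)

At (3/2, -3/2): F = (7.3750, 32.5000).
Jacobian J = [[x₂^2, 2·x₁·x₂ - 2], [-8·x₁·x₂ + 4·x₂^2 + 1, -4·x₁^2 + 8·x₁·x₂ - 4]].
At the point, J = [[2.2500, -6.5000], [28.0000, -31.0000]] (det J = 112.2500).
Solving J·Δ = −F gives Δ = (0.1548, 1.1882).
Then the next iterate is (x₁, x₂)₁ = (1.6548, -0.3118).
Round to (1.6548, -0.3118) and repeat: F = (1.784478, 4.960800), J = [[0.097219, -3.031933], [5.516610, -19.081185]].
Δ = (1.2783, 0.6295), so (x₁, x₂)₂ = (2.9331, 0.3177).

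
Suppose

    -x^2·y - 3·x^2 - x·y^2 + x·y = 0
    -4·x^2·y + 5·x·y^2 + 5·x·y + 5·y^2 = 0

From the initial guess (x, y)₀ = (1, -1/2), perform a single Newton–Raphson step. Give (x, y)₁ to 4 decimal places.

(0.4439, -0.4477)

At (1, -1/2): F = (-3.2500, 2.0000).
Jacobian J = [[-2·x·y - 6·x - y^2 + y, -x^2 - 2·x·y + x], [-8·x·y + 5·y^2 + 5·y, -4·x^2 + 10·x·y + 5·x + 10·y]].
At the point, J = [[-5.7500, 1.0000], [2.7500, -9.0000]] (det J = 49.0000).
Solving J·Δ = −F gives Δ = (-0.5561, 0.0523).
Then the next iterate is (x, y)₁ = (0.4439, -0.4477).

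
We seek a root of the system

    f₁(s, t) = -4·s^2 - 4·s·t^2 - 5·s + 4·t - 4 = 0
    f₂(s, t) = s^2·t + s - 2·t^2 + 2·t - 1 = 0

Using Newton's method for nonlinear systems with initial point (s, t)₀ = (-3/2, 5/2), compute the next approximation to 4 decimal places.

At (-3/2, 5/2): F = (42.0000, -4.3750).
Jacobian J = [[-8·s - 4·t^2 - 5, -8·s·t + 4], [2·s·t + 1, s^2 - 4·t + 2]].
At the point, J = [[-18.0000, 34.0000], [-6.5000, -5.7500]] (det J = 324.5000).
Solving J·Δ = −F gives Δ = (0.2858, -1.0840).
Then the next iterate is (s, t)₁ = (-1.2142, 1.4160).

(-1.2142, 1.4160)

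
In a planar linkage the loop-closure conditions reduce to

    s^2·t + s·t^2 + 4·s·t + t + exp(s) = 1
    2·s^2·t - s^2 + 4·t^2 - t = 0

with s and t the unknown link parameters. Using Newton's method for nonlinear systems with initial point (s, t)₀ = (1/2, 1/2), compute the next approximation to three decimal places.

At (1/2, 1/2): F = (2.39872, 0.500).
Jacobian J = [[2·s·t + t^2 + 4·t + exp(s), s^2 + 2·s·t + 4·s + 1], [4·s·t - 2·s, 2·s^2 + 8·t - 1]].
At the point, J = [[4.39872, 3.750], [0.000, 3.500]] (det J = 15.39552).
Solving J·Δ = −F gives Δ = (-0.424, -0.143).
Then the next iterate is (s, t)₁ = (0.076, 0.357).

(0.076, 0.357)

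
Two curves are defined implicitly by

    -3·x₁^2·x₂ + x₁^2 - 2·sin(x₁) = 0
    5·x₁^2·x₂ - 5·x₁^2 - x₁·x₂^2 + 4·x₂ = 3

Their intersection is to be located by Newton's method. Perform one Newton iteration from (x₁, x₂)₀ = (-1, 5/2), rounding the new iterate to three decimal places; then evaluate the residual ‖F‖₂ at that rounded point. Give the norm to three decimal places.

At (-1, 5/2): F = (-4.81706, 20.750).
Jacobian J = [[-6·x₁·x₂ + 2·x₁ - 2·cos(x₁), -3·x₁^2], [10·x₁·x₂ - 10·x₁ - x₂^2, 5·x₁^2 - 2·x₁·x₂ + 4]].
At the point, J = [[11.91940, -3.000], [-21.250, 14.000]] (det J = 103.12154).
Solving J·Δ = −F gives Δ = (0.050, -1.406).
Then the next iterate is (x₁, x₂)₁ = (-0.950, 1.094).
Re-evaluating at (-0.950, 1.094): F = (-0.43267, 2.93717), so ‖F‖₂ = 2.969.

2.969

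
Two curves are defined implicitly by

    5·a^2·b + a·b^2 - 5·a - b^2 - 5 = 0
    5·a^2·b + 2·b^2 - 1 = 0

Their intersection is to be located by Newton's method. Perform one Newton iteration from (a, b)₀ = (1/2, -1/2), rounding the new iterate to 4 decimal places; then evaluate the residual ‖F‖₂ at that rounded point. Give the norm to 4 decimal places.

3.7619

At (1/2, -1/2): F = (-8.2500, -1.1250).
Jacobian J = [[10·a·b + b^2 - 5, 5·a^2 + 2·a·b - 2·b], [10·a·b, 5·a^2 + 4·b]].
At the point, J = [[-7.2500, 1.7500], [-2.5000, -0.7500]] (det J = 9.8125).
Solving J·Δ = −F gives Δ = (-0.8312, 1.2707).
Then the next iterate is (a, b)₁ = (-0.3312, 0.7707).
Re-evaluating at (-0.3312, 0.7707): F = (-3.712000, 0.610661), so ‖F‖₂ = 3.7619.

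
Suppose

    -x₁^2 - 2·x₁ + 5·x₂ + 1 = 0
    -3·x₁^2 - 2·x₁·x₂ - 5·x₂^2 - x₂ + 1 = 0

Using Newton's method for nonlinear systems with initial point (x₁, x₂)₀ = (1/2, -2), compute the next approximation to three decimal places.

At (1/2, -2): F = (-10.250, -15.750).
Jacobian J = [[-2·x₁ - 2, 5], [-6·x₁ - 2·x₂, -2·x₁ - 10·x₂ - 1]].
At the point, J = [[-3.000, 5.000], [1.000, 18.000]] (det J = -59.000).
Solving J·Δ = −F gives Δ = (-1.792, 0.975).
Then the next iterate is (x₁, x₂)₁ = (-1.292, -1.025).

(-1.292, -1.025)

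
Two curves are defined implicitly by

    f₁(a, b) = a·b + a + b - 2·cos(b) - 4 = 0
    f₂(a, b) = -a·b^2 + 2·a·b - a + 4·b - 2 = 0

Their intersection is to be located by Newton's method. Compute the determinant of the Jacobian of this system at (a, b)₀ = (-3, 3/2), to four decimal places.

17.4987

J = [[b + 1, a + 2·sin(b) + 1], [-b^2 + 2·b - 1, -2·a·b + 2·a + 4]].
At the point, J = [[2.5000, -0.005010], [-0.2500, 7.0000]].
det J = 17.4987.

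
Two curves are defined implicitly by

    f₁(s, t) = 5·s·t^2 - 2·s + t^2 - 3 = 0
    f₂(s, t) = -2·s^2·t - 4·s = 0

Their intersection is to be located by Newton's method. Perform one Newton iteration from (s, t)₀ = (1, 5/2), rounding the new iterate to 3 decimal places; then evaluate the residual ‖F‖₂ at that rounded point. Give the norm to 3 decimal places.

8.772

At (1, 5/2): F = (32.500, -9.000).
Jacobian J = [[5·t^2 - 2, 10·s·t + 2·t], [-4·s·t - 4, -2·s^2]].
At the point, J = [[29.250, 30.000], [-14.000, -2.000]] (det J = 361.500).
Solving J·Δ = −F gives Δ = (-0.567, -0.530).
Then the next iterate is (s, t)₁ = (0.433, 1.970).
Re-evaluating at (0.433, 1.970): F = (8.41705, -2.47071), so ‖F‖₂ = 8.772.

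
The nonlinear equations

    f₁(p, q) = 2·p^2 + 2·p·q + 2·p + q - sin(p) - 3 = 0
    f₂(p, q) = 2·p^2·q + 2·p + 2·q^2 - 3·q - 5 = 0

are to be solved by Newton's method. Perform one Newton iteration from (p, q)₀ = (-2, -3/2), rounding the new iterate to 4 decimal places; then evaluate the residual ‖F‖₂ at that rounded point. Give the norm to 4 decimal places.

0.8521

At (-2, -3/2): F = (6.409297, -12.0000).
Jacobian J = [[4·p + 2·q - cos(p) + 2, 2·p + 1], [4·p·q + 2, 2·p^2 + 4·q - 3]].
At the point, J = [[-8.583853, -3.0000], [14.0000, -1.0000]] (det J = 50.583853).
Solving J·Δ = −F gives Δ = (0.8384, -0.2625).
Then the next iterate is (p, q)₁ = (-1.1616, -1.7625).
Re-evaluating at (-1.1616, -1.7625): F = (0.625010, -0.579221), so ‖F‖₂ = 0.8521.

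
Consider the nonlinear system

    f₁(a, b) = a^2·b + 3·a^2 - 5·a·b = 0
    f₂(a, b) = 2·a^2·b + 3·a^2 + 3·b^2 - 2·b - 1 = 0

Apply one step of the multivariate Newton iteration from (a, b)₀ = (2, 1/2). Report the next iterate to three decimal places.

At (2, 1/2): F = (9.000, 14.750).
Jacobian J = [[2·a·b + 6·a - 5·b, a^2 - 5·a], [4·a·b + 6·a, 2·a^2 + 6·b - 2]].
At the point, J = [[11.500, -6.000], [16.000, 9.000]] (det J = 199.500).
Solving J·Δ = −F gives Δ = (-0.850, -0.128).
Then the next iterate is (a, b)₁ = (1.150, 0.372).

(1.150, 0.372)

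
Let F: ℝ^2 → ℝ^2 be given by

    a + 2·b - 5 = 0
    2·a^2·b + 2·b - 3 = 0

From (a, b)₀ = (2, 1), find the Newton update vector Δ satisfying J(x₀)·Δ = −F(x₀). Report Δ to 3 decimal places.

At (2, 1): F = (-1.000, 7.000).
Jacobian J = [[1, 2], [4·a·b, 2·a^2 + 2]].
At the point, J = [[1.000, 2.000], [8.000, 10.000]] (det J = -6.000).
Solving J·Δ = −F gives Δ = (-4.000, 2.500).

(-4.000, 2.500)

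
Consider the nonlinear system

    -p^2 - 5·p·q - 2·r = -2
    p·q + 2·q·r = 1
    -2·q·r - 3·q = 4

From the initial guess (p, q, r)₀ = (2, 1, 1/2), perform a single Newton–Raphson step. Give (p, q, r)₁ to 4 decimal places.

(4.0667, -2.9333, 4.3667)

At (2, 1, 1/2): F = (-13.0000, 2.0000, -8.0000).
Jacobian J = [[-2·p - 5·q, -5·p, -2], [q, p + 2·r, 2·q], [0, -2·r - 3, -2·q]].
At the point, J = [[-9.0000, -10.0000, -2.0000], [1.0000, 3.0000, 2.0000], [0.0000, -4.0000, -2.0000]] (det J = -30.0000).
Solving J·Δ = −F gives Δ = (2.0667, -3.9333, 3.8667).
Then the next iterate is (p, q, r)₁ = (4.0667, -2.9333, 4.3667).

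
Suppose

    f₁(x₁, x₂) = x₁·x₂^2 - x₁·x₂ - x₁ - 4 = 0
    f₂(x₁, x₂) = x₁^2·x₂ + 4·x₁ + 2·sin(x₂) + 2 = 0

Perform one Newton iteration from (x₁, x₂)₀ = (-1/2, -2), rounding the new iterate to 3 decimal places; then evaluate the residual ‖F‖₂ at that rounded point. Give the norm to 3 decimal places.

4.196

At (-1/2, -2): F = (-6.500, -2.31859).
Jacobian J = [[x₂^2 - x₂ - 1, 2·x₁·x₂ - x₁], [2·x₁·x₂ + 4, x₁^2 + 2·cos(x₂)]].
At the point, J = [[5.000, 2.500], [6.000, -0.58229]] (det J = -17.91147).
Solving J·Δ = −F gives Δ = (0.535, 1.530).
Then the next iterate is (x₁, x₂)₁ = (0.035, -0.470).
Re-evaluating at (0.035, -0.470): F = (-4.01082, 1.23365), so ‖F‖₂ = 4.196.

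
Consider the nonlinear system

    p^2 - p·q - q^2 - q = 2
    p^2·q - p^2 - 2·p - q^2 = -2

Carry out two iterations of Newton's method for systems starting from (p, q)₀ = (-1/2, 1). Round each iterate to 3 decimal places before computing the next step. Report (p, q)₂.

(3.648, -4.704)

At (-1/2, 1): F = (-3.250, 2.000).
Jacobian J = [[2·p - q, -p - 2·q - 1], [2·p·q - 2·p - 2, p^2 - 2·q]].
At the point, J = [[-2.000, -2.500], [-2.000, -1.750]] (det J = -1.500).
Solving J·Δ = −F gives Δ = (7.125, -7.000).
Then the next iterate is (p, q)₁ = (6.625, -6.000).
Round to (6.625, -6.000) and repeat: F = (51.64062, -354.48438), J = [[19.250, 4.375], [-94.750, 55.89062]].
Δ = (-2.977, 1.296), so (p, q)₂ = (3.648, -4.704).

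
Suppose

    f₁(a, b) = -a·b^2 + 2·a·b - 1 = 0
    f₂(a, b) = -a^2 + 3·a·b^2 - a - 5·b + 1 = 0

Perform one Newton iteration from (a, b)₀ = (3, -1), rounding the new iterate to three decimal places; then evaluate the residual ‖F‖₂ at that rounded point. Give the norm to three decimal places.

At (3, -1): F = (-10.000, 3.000).
Jacobian J = [[-b^2 + 2·b, -2·a·b + 2·a], [-2·a + 3·b^2 - 1, 6·a·b - 5]].
At the point, J = [[-3.000, 12.000], [-4.000, -23.000]] (det J = 117.000).
Solving J·Δ = −F gives Δ = (-1.658, 0.419).
Then the next iterate is (a, b)₁ = (1.342, -0.581).
Re-evaluating at (1.342, -0.581): F = (-3.01241, 2.12106), so ‖F‖₂ = 3.684.

3.684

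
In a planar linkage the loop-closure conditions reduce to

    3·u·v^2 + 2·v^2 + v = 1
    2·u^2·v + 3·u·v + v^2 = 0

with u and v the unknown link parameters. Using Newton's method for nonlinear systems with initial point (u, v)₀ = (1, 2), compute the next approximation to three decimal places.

(0.435, 1.323)

At (1, 2): F = (21.000, 14.000).
Jacobian J = [[3·v^2, 6·u·v + 4·v + 1], [4·u·v + 3·v, 2·u^2 + 3·u + 2·v]].
At the point, J = [[12.000, 21.000], [14.000, 9.000]] (det J = -186.000).
Solving J·Δ = −F gives Δ = (-0.565, -0.677).
Then the next iterate is (u, v)₁ = (0.435, 1.323).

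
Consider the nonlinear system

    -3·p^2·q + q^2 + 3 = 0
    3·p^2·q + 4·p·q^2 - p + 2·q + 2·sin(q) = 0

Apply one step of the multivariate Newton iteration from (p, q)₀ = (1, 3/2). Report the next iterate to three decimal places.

At (1, 3/2): F = (0.750, 17.49499).
Jacobian J = [[-6·p·q, -3·p^2 + 2·q], [6·p·q + 4·q^2 - 1, 3·p^2 + 8·p·q + 2·cos(q) + 2]].
At the point, J = [[-9.000, 0.000], [17.000, 17.14147]] (det J = -154.27327).
Solving J·Δ = −F gives Δ = (0.083, -1.103).
Then the next iterate is (p, q)₁ = (1.083, 0.397).

(1.083, 0.397)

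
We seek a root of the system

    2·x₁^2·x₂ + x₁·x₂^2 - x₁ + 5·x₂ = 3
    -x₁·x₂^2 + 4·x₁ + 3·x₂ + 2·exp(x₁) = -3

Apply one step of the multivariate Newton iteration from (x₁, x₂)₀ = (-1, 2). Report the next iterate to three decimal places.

At (-1, 2): F = (8.000, 9.73576).
Jacobian J = [[4·x₁·x₂ + x₂^2 - 1, 2·x₁^2 + 2·x₁·x₂ + 5], [-x₂^2 + 2·exp(x₁) + 4, -2·x₁·x₂ + 3]].
At the point, J = [[-5.000, 3.000], [0.73576, 7.000]] (det J = -37.20728).
Solving J·Δ = −F gives Δ = (0.720, -1.467).
Then the next iterate is (x₁, x₂)₁ = (-0.280, 0.533).

(-0.280, 0.533)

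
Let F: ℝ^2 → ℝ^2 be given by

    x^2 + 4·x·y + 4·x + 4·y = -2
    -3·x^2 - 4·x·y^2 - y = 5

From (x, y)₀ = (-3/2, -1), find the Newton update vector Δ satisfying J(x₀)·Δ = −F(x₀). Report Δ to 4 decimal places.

(0.2602, -0.2653)

At (-3/2, -1): F = (0.2500, -4.7500).
Jacobian J = [[2·x + 4·y + 4, 4·x + 4], [-6·x - 4·y^2, -8·x·y - 1]].
At the point, J = [[-3.0000, -2.0000], [5.0000, -13.0000]] (det J = 49.0000).
Solving J·Δ = −F gives Δ = (0.2602, -0.2653).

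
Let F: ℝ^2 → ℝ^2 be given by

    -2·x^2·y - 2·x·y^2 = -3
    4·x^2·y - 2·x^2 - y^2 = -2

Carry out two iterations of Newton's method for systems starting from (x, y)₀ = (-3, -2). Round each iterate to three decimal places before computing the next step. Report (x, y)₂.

At (-3, -2): F = (63.000, -92.000).
Jacobian J = [[-4·x·y - 2·y^2, -2·x^2 - 4·x·y], [8·x·y - 4·x, 4·x^2 - 2·y]].
At the point, J = [[-32.000, -42.000], [60.000, 40.000]] (det J = 1240.000).
Solving J·Δ = −F gives Δ = (1.084, 0.674).
Then the next iterate is (x, y)₁ = (-1.916, -1.326).
Round to (-1.916, -1.326) and repeat: F = (19.47335, -26.57167), J = [[-13.67902, -17.50458], [27.98893, 17.33622]].
Δ = (0.504, 0.718), so (x, y)₂ = (-1.412, -0.608).

(-1.412, -0.608)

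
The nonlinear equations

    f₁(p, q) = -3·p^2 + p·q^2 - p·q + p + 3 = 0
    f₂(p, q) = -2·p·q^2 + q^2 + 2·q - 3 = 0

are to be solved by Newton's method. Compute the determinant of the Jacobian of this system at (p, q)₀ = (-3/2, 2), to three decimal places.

J = [[-6·p + q^2 - q + 1, 2·p·q - p], [-2·q^2, -4·p·q + 2·q + 2]].
At the point, J = [[12.000, -4.500], [-8.000, 18.000]].
det J = 180.000.

180.000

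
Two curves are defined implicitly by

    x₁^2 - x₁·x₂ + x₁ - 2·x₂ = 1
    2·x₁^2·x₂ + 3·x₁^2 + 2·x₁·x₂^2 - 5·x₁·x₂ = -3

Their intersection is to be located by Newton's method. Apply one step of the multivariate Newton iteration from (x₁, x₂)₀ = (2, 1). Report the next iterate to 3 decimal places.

At (2, 1): F = (1.000, 17.000).
Jacobian J = [[2·x₁ - x₂ + 1, -x₁ - 2], [4·x₁·x₂ + 6·x₁ + 2·x₂^2 - 5·x₂, 2·x₁^2 + 4·x₁·x₂ - 5·x₁]].
At the point, J = [[4.000, -4.000], [17.000, 6.000]] (det J = 92.000).
Solving J·Δ = −F gives Δ = (-0.804, -0.554).
Then the next iterate is (x₁, x₂)₁ = (1.196, 0.446).

(1.196, 0.446)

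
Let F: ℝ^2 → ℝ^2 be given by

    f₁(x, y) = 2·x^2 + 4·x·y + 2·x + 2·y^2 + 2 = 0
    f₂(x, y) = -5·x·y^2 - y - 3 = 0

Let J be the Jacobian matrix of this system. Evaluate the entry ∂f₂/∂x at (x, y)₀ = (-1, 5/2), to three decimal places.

-31.250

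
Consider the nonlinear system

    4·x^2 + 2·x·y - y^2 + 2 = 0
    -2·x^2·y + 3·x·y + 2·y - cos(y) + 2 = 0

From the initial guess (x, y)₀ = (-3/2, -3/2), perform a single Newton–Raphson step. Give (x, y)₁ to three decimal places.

(-0.617, -1.437)

At (-3/2, -3/2): F = (13.250, 12.42926).
Jacobian J = [[8·x + 2·y, 2·x - 2·y], [-4·x·y + 3·y, -2·x^2 + 3·x + sin(y) + 2]].
At the point, J = [[-15.000, 0.000], [-13.500, -7.99749]] (det J = 119.96242).
Solving J·Δ = −F gives Δ = (0.883, 0.063).
Then the next iterate is (x, y)₁ = (-0.617, -1.437).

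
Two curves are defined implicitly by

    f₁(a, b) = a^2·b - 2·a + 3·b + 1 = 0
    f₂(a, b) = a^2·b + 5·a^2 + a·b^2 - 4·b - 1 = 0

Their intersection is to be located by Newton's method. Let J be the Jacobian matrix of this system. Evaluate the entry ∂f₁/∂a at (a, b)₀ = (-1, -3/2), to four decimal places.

1.0000

∂f₁/∂a = 2·a·b - 2.
At (-1, -3/2) this is 1.0000.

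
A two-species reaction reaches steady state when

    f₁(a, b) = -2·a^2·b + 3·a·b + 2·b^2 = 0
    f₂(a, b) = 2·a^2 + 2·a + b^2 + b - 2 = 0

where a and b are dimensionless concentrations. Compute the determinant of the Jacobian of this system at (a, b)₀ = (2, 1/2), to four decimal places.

-5.0000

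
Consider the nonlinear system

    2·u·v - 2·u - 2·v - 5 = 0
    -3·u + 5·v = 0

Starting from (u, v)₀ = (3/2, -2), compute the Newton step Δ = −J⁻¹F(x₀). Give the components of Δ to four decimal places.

(-1.3148, 2.1111)

At (3/2, -2): F = (-10.0000, -14.5000).
Jacobian J = [[2·v - 2, 2·u - 2], [-3, 5]].
At the point, J = [[-6.0000, 1.0000], [-3.0000, 5.0000]] (det J = -27.0000).
Solving J·Δ = −F gives Δ = (-1.3148, 2.1111).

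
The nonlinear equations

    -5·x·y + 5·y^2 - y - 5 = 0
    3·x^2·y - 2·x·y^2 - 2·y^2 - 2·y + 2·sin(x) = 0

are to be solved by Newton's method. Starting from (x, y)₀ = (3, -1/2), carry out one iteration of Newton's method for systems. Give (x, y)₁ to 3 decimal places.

(2.002, -0.416)

At (3, -1/2): F = (4.250, -14.21776).
Jacobian J = [[-5·y, -5·x + 10·y - 1], [6·x·y - 2·y^2 + 2·cos(x), 3·x^2 - 4·x·y - 4·y - 2]].
At the point, J = [[2.500, -21.000], [-11.47998, 33.000]] (det J = -158.57968).
Solving J·Δ = −F gives Δ = (-0.998, 0.084).
Then the next iterate is (x, y)₁ = (2.002, -0.416).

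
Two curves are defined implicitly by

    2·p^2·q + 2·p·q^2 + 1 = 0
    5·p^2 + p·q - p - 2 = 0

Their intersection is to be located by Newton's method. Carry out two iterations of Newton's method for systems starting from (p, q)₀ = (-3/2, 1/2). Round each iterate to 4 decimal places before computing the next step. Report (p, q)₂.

(-0.5119, -0.7598)

At (-3/2, 1/2): F = (2.5000, 10.0000).
Jacobian J = [[4·p·q + 2·q^2, 2·p^2 + 4·p·q], [10·p + q - 1, p]].
At the point, J = [[-2.5000, 1.5000], [-15.5000, -1.5000]] (det J = 27.0000).
Solving J·Δ = −F gives Δ = (0.6944, -0.5093).
Then the next iterate is (p, q)₁ = (-0.8056, -0.0093).
Round to (-0.8056, -0.0093) and repeat: F = (0.987789, 2.058049), J = [[0.030141, 1.327951], [-9.0653, -0.8056]].
Δ = (0.2937, -0.7505), so (p, q)₂ = (-0.5119, -0.7598).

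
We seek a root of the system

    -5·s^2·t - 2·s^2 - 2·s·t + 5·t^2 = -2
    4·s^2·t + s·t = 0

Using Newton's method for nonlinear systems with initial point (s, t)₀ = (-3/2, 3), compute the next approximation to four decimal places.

(-1.1624, 1.4854)

At (-3/2, 3): F = (17.7500, 22.5000).
Jacobian J = [[-10·s·t - 4·s - 2·t, -5·s^2 - 2·s + 10·t], [8·s·t + t, 4·s^2 + s]].
At the point, J = [[45.0000, 21.7500], [-33.0000, 7.5000]] (det J = 1055.2500).
Solving J·Δ = −F gives Δ = (0.3376, -1.5146).
Then the next iterate is (s, t)₁ = (-1.1624, 1.4854).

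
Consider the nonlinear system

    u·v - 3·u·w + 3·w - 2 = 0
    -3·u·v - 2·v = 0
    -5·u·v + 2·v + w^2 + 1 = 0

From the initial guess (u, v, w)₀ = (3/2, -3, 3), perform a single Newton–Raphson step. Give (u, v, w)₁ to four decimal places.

(1.0048, -0.6857, 1.9429)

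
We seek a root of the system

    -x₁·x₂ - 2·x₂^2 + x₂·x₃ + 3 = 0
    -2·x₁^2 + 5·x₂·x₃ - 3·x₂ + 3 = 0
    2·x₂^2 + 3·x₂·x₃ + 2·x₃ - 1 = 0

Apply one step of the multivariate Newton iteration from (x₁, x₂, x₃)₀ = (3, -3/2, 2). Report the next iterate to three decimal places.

(1.421, -1.206, 1.400)

At (3, -3/2, 2): F = (0.000, -25.500, -1.500).
Jacobian J = [[-x₂, -x₁ - 4·x₂ + x₃, x₂], [-4·x₁, 5·x₃ - 3, 5·x₂], [0, 4·x₂ + 3·x₃, 3·x₂ + 2]].
At the point, J = [[1.500, 5.000, -1.500], [-12.000, 7.000, -7.500], [0.000, 0.000, -2.500]] (det J = -176.250).
Solving J·Δ = −F gives Δ = (-1.579, 0.294, -0.600).
Then the next iterate is (x₁, x₂, x₃)₁ = (1.421, -1.206, 1.400).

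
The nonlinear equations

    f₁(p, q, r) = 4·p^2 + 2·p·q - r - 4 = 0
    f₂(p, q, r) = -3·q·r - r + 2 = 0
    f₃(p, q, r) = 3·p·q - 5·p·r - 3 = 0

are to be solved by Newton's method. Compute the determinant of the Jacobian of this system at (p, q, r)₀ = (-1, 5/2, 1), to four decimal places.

156.5000

J = [[8·p + 2·q, 2·p, -1], [0, -3·r, -3·q - 1], [3·q - 5·r, 3·p, -5·p]].
At the point, J = [[-3.0000, -2.0000, -1.0000], [0.0000, -3.0000, -8.5000], [2.5000, -3.0000, 5.0000]].
det J = 156.5000.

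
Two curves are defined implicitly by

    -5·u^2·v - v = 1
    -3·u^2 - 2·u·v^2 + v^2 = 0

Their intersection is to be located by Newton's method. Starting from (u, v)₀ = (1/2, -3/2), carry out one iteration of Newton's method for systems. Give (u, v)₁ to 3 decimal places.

(0.400, -0.778)

At (1/2, -3/2): F = (2.375, -0.750).
Jacobian J = [[-10·u·v, -5·u^2 - 1], [-6·u - 2·v^2, -4·u·v + 2·v]].
At the point, J = [[7.500, -2.250], [-7.500, 0.000]] (det J = -16.875).
Solving J·Δ = −F gives Δ = (-0.100, 0.722).
Then the next iterate is (u, v)₁ = (0.400, -0.778).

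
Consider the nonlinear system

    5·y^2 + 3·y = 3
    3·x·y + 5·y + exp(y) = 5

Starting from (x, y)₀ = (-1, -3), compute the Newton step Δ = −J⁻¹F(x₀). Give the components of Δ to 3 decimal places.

At (-1, -3): F = (33.000, -10.95021).
Jacobian J = [[0, 10·y + 3], [3·y, 3·x + exp(y) + 5]].
At the point, J = [[0.000, -27.000], [-9.000, 2.04979]] (det J = -243.000).
Solving J·Δ = −F gives Δ = (-0.938, 1.222).

(-0.938, 1.222)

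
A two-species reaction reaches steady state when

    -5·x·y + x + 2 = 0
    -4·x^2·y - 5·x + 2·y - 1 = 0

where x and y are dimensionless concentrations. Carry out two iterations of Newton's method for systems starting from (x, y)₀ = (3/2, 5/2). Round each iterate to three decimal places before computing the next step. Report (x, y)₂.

(0.438, 1.168)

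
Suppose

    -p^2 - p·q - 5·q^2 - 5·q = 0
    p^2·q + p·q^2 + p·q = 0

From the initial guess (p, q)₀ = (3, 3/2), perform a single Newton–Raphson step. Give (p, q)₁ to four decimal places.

(3.7956, -0.1616)

At (3, 3/2): F = (-32.2500, 24.7500).
Jacobian J = [[-2·p - q, -p - 10·q - 5], [2·p·q + q^2 + q, p^2 + 2·p·q + p]].
At the point, J = [[-7.5000, -23.0000], [12.7500, 21.0000]] (det J = 135.7500).
Solving J·Δ = −F gives Δ = (0.7956, -1.6616).
Then the next iterate is (p, q)₁ = (3.7956, -0.1616).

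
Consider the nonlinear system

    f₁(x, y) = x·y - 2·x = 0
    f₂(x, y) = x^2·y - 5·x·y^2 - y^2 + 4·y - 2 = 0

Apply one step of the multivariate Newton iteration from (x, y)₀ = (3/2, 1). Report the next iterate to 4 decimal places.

At (3/2, 1): F = (-1.5000, -4.2500).
Jacobian J = [[y - 2, x], [2·x·y - 5·y^2, x^2 - 10·x·y - 2·y + 4]].
At the point, J = [[-1.0000, 1.5000], [-2.0000, -10.7500]] (det J = 13.7500).
Solving J·Δ = −F gives Δ = (-1.6364, -0.0909).
Then the next iterate is (x, y)₁ = (-0.1364, 0.9091).

(-0.1364, 0.9091)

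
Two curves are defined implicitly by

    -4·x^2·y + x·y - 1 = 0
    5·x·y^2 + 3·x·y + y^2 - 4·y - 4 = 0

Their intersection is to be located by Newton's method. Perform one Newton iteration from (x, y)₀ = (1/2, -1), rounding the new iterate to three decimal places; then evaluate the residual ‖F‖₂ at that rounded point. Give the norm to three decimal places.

0.087

At (1/2, -1): F = (-0.500, 2.000).
Jacobian J = [[-8·x·y + y, -4·x^2 + x], [5·y^2 + 3·y, 10·x·y + 3·x + 2·y - 4]].
At the point, J = [[3.000, -0.500], [2.000, -9.500]] (det J = -27.500).
Solving J·Δ = −F gives Δ = (0.209, 0.255).
Then the next iterate is (x, y)₁ = (0.709, -0.745).
Re-evaluating at (0.709, -0.745): F = (-0.03022, -0.08203), so ‖F‖₂ = 0.087.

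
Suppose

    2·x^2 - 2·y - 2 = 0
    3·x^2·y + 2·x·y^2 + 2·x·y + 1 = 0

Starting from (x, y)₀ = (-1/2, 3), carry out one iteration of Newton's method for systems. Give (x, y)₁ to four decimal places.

(-1.1912, -0.0588)

At (-1/2, 3): F = (-7.5000, -8.7500).
Jacobian J = [[4·x, -2], [6·x·y + 2·y^2 + 2·y, 3·x^2 + 4·x·y + 2·x]].
At the point, J = [[-2.0000, -2.0000], [15.0000, -6.2500]] (det J = 42.5000).
Solving J·Δ = −F gives Δ = (-0.6912, -3.0588).
Then the next iterate is (x, y)₁ = (-1.1912, -0.0588).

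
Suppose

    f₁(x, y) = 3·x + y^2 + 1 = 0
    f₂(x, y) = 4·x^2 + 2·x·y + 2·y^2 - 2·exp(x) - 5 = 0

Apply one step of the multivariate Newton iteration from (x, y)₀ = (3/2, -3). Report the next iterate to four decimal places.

(-0.8734, -1.7700)

At (3/2, -3): F = (14.5000, 4.036622).
Jacobian J = [[3, 2·y], [8·x + 2·y - 2·exp(x), 2·x + 4·y]].
At the point, J = [[3.0000, -6.0000], [-2.963378, -9.0000]] (det J = -44.780269).
Solving J·Δ = −F gives Δ = (-2.3734, 1.2300).
Then the next iterate is (x, y)₁ = (-0.8734, -1.7700).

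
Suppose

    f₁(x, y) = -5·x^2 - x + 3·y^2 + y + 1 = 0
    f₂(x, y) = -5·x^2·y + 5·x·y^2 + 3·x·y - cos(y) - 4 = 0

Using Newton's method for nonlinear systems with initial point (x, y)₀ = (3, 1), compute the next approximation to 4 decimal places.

At (3, 1): F = (-43.0000, -25.540302).
Jacobian J = [[-10·x - 1, 6·y + 1], [-10·x·y + 5·y^2 + 3·y, -5·x^2 + 10·x·y + 3·x + sin(y)]].
At the point, J = [[-31.0000, 7.0000], [-22.0000, -5.158529]] (det J = 313.914399).
Solving J·Δ = −F gives Δ = (-1.2761, 0.4914).
Then the next iterate is (x, y)₁ = (1.7239, 1.4914).

(1.7239, 1.4914)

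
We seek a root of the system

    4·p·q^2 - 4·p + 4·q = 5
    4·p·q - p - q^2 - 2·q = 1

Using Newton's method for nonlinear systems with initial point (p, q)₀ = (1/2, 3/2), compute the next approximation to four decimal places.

(0.9154, 0.9423)

At (1/2, 3/2): F = (3.5000, -3.7500).
Jacobian J = [[4·q^2 - 4, 8·p·q + 4], [4·q - 1, 4·p - 2·q - 2]].
At the point, J = [[5.0000, 10.0000], [5.0000, -3.0000]] (det J = -65.0000).
Solving J·Δ = −F gives Δ = (0.4154, -0.5577).
Then the next iterate is (p, q)₁ = (0.9154, 0.9423).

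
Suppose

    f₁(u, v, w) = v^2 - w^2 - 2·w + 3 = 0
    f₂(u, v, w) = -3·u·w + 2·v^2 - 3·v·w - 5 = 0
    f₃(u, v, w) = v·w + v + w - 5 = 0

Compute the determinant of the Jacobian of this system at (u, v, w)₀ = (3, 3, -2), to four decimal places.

J = [[0, 2·v, -2·w - 2], [-3·w, 4·v - 3·w, -3·u - 3·v], [0, w + 1, v + 1]].
At the point, J = [[0.0000, 6.0000, 2.0000], [6.0000, 18.0000, -18.0000], [0.0000, -1.0000, 4.0000]].
det J = -156.0000.

-156.0000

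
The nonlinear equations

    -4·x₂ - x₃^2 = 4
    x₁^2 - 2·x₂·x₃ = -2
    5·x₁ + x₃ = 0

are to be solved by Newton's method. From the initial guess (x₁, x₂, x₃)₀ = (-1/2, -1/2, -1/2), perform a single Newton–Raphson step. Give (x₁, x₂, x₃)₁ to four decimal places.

At (-1/2, -1/2, -1/2): F = (-2.2500, 1.7500, -3.0000).
Jacobian J = [[0, -4, -2·x₃], [2·x₁, -2·x₃, -2·x₂], [5, 0, 1]].
At the point, J = [[0.0000, -4.0000, 1.0000], [-1.0000, 1.0000, 1.0000], [5.0000, 0.0000, 1.0000]] (det J = -29.0000).
Solving J·Δ = −F gives Δ = (0.6810, -0.6638, -0.4052).
Then the next iterate is (x₁, x₂, x₃)₁ = (0.1810, -1.1638, -0.9052).

(0.1810, -1.1638, -0.9052)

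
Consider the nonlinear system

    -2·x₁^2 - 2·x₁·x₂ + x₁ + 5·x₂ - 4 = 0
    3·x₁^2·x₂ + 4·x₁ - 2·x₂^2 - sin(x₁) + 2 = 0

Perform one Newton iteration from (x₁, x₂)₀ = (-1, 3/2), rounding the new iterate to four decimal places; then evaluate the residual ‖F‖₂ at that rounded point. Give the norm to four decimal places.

0.3083

At (-1, 3/2): F = (3.5000, -1.158529).
Jacobian J = [[-4·x₁ - 2·x₂ + 1, -2·x₁ + 5], [6·x₁·x₂ - cos(x₁) + 4, 3·x₁^2 - 4·x₂]].
At the point, J = [[2.0000, 7.0000], [-5.540302, -3.0000]] (det J = 32.782116).
Solving J·Δ = −F gives Δ = (0.0729, -0.5208).
Then the next iterate is (x₁, x₂)₁ = (-0.9271, 0.9792).
Re-evaluating at (-0.9271, 0.9792): F = (0.065504, -0.301273), so ‖F‖₂ = 0.3083.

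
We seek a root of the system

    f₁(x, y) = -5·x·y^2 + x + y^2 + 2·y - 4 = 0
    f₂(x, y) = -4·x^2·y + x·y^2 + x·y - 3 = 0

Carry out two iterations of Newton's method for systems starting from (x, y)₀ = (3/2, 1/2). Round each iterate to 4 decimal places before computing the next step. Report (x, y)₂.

At (3/2, 1/2): F = (-3.1250, -6.3750).
Jacobian J = [[-5·y^2 + 1, -10·x·y + 2·y + 2], [-8·x·y + y^2 + y, -4·x^2 + 2·x·y + x]].
At the point, J = [[-0.2500, -4.5000], [-5.2500, -6.0000]] (det J = -22.1250).
Solving J·Δ = −F gives Δ = (-0.4492, -0.6695).
Then the next iterate is (x, y)₁ = (1.0508, -0.1695).
Round to (1.0508, -0.1695) and repeat: F = (-3.410418, -2.399286), J = [[0.856349, 3.442106], [1.284115, -3.722144]].
Δ = (2.7542, 0.3056), so (x, y)₂ = (3.8050, 0.1361).

(3.8050, 0.1361)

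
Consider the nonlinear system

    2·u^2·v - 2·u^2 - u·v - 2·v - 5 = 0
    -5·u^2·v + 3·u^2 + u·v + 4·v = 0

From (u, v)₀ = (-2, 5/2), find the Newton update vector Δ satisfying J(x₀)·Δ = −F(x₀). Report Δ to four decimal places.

At (-2, 5/2): F = (7.0000, -33.0000).
Jacobian J = [[4·u·v - 4·u - v, 2·u^2 - u - 2], [-10·u·v + 6·u + v, -5·u^2 + u + 4]].
At the point, J = [[-14.5000, 8.0000], [40.5000, -18.0000]] (det J = -63.0000).
Solving J·Δ = −F gives Δ = (2.1905, 3.0952).

(2.1905, 3.0952)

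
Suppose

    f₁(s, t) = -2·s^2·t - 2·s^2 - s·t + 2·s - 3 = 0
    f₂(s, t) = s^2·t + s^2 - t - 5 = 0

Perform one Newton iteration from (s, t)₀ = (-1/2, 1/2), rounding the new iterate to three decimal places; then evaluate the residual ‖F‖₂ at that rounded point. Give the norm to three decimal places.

At (-1/2, 1/2): F = (-4.500, -5.125).
Jacobian J = [[-4·s·t - 4·s - t + 2, -2·s^2 - s], [2·s·t + 2·s, s^2 - 1]].
At the point, J = [[4.500, 0.000], [-1.500, -0.750]] (det J = -3.375).
Solving J·Δ = −F gives Δ = (1.000, -8.833).
Then the next iterate is (s, t)₁ = (0.500, -8.333).
Re-evaluating at (0.500, -8.333): F = (5.833, 1.49975), so ‖F‖₂ = 6.023.

6.023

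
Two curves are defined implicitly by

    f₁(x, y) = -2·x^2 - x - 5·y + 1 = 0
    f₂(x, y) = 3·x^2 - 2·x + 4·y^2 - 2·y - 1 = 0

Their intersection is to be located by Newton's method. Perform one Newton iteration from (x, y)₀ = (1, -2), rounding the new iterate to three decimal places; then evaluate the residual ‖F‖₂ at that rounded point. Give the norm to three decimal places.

At (1, -2): F = (8.000, 20.000).
Jacobian J = [[-4·x - 1, -5], [6·x - 2, 8·y - 2]].
At the point, J = [[-5.000, -5.000], [4.000, -18.000]] (det J = 110.000).
Solving J·Δ = −F gives Δ = (0.400, 1.200).
Then the next iterate is (x, y)₁ = (1.400, -0.800).
Re-evaluating at (1.400, -0.800): F = (-0.320, 6.240), so ‖F‖₂ = 6.248.

6.248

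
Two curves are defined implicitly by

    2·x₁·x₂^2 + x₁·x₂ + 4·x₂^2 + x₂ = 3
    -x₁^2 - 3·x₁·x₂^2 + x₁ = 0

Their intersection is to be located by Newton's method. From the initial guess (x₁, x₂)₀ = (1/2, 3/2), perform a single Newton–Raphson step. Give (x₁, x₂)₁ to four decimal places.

At (1/2, 3/2): F = (10.5000, -3.1250).
Jacobian J = [[2·x₂^2 + x₂, 4·x₁·x₂ + x₁ + 8·x₂ + 1], [-2·x₁ - 3·x₂^2 + 1, -6·x₁·x₂]].
At the point, J = [[6.0000, 16.5000], [-6.7500, -4.5000]] (det J = 84.3750).
Solving J·Δ = −F gives Δ = (-0.0511, -0.6178).
Then the next iterate is (x₁, x₂)₁ = (0.4489, 0.8822).

(0.4489, 0.8822)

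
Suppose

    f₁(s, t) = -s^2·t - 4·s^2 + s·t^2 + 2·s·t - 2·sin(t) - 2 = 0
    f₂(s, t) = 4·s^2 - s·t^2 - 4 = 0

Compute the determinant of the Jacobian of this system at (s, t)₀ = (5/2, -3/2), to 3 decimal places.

J = [[-2·s·t - 8·s + t^2 + 2·t, -s^2 + 2·s·t + 2·s - 2·cos(t)], [8·s - t^2, -2·s·t]].
At the point, J = [[-13.250, -8.89147], [17.750, 7.500]].
det J = 58.449.

58.449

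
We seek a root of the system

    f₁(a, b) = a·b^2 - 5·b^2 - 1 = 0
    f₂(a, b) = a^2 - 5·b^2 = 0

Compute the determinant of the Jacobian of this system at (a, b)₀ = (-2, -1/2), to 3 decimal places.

29.250

J = [[b^2, 2·a·b - 10·b], [2·a, -10·b]].
At the point, J = [[0.250, 7.000], [-4.000, 5.000]].
det J = 29.250.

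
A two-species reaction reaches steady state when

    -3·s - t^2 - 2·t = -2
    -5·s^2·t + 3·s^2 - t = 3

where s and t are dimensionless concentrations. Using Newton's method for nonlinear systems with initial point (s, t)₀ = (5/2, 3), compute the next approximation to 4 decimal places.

(2.5342, 0.4247)

At (5/2, 3): F = (-20.5000, -81.0000).
Jacobian J = [[-3, -2·t - 2], [-10·s·t + 6·s, -5·s^2 - 1]].
At the point, J = [[-3.0000, -8.0000], [-60.0000, -32.2500]] (det J = -383.2500).
Solving J·Δ = −F gives Δ = (0.0342, -2.5753).
Then the next iterate is (s, t)₁ = (2.5342, 0.4247).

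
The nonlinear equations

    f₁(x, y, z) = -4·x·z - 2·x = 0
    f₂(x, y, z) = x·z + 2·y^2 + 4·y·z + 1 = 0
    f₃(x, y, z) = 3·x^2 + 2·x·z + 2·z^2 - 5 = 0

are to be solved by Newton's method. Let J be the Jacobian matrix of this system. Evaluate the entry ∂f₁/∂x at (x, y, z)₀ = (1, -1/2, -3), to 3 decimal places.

10.000

∂f₁/∂x = -4·z - 2.
At (1, -1/2, -3) this is 10.000.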